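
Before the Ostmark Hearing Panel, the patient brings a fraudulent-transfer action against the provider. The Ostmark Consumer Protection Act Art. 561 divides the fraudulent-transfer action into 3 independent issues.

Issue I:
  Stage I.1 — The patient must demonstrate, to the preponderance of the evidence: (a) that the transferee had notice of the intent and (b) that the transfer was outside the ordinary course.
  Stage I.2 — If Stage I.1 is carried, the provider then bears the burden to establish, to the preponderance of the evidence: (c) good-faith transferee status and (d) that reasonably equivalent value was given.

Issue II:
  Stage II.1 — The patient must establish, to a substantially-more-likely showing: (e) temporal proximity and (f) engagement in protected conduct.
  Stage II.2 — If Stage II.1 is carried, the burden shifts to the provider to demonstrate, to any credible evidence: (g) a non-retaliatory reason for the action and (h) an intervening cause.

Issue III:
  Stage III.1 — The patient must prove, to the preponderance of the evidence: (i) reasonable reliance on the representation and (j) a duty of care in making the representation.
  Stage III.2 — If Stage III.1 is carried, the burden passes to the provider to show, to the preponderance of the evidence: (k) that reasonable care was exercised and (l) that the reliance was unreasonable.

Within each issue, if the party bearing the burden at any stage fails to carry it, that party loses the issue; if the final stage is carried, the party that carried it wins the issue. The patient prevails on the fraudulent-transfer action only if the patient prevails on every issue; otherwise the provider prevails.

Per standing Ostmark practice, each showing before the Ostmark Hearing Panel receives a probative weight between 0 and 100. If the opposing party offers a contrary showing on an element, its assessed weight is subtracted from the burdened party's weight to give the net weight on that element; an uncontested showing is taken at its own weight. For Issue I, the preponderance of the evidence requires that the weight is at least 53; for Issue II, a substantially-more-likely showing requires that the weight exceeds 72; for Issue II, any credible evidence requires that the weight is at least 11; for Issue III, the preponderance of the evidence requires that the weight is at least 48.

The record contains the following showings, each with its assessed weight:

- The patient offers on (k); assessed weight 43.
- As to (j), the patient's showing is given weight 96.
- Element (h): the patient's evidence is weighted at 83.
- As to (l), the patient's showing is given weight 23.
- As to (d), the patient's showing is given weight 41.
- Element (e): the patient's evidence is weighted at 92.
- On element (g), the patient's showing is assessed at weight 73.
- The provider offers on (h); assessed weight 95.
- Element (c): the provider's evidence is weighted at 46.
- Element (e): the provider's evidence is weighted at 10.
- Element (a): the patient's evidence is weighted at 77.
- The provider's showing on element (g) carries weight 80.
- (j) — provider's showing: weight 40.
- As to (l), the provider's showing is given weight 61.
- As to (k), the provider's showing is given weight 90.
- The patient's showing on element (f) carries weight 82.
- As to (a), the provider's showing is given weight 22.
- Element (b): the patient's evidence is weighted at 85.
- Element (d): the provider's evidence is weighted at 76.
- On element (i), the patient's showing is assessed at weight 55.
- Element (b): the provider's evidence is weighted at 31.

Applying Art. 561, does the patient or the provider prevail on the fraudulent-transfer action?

— Issue I —
Stage I.1 — burden on patient; standard: the preponderance of the evidence (weight is at least 53).
    (a): 77 − 22 = 55 ≥ 53 [met]
    (b): 85 − 31 = 54 ≥ 53 [met]
  Stage I.1 carried; the burden shifts to the provider.
Stage I.2 — burden on provider; standard: the preponderance of the evidence (weight is at least 53).
    (c): 46 < 53 [not met]
    (d): 76 − 41 = 35 < 53 [not met]
  Stage I.2 not carried; the provider fails its burden.
The analysis ends at Stage I.2; the patient prevails on this issue.
— Issue II —
At Stage II.1 the patient must meet a substantially-more-likely showing (weight exceeds 72): on (e) the weight is 92 less the opposing 10 gives net 82, > 72, so (e) meets the standard; on (f) the weight is 82, which does exceed 72, so (f) meets the standard.
  The patient carries Stage II.1; the provider now bears the burden.
At Stage II.2 the provider must meet any credible evidence (weight is at least 11): on (g) the weight is 80 less the opposing 73 gives net 7, which does not reach 11, so (g) does not meet the standard; on (h) the weight is 95 less the opposing 83 gives net 12, which does reach 11, so (h) meets the standard.
  The provider does not carry Stage II.2.
The patient prevails on this issue.
— Issue III —
Stage III.1 (patient, the preponderance of the evidence, weight is at least 48): (i) 55 ≥ 48 — meets; (j) net 96−40=56 ≥ 48 — meets.
  Stage III.1 carried; the burden shifts to the provider.
Stage III.2 (provider, the preponderance of the evidence, weight is at least 48): (k) net 90−43=47 < 48 — fails; (l) net 61−23=38 < 48 — fails.
  Not every element is met, so the provider fails to carry Stage III.2.
The analysis ends at Stage III.2; the patient prevails on this issue.
Per-issue: Issue I → patient; Issue II → patient; Issue III → patient. The patient must prevail on every issue; overall, the patient prevails.

patient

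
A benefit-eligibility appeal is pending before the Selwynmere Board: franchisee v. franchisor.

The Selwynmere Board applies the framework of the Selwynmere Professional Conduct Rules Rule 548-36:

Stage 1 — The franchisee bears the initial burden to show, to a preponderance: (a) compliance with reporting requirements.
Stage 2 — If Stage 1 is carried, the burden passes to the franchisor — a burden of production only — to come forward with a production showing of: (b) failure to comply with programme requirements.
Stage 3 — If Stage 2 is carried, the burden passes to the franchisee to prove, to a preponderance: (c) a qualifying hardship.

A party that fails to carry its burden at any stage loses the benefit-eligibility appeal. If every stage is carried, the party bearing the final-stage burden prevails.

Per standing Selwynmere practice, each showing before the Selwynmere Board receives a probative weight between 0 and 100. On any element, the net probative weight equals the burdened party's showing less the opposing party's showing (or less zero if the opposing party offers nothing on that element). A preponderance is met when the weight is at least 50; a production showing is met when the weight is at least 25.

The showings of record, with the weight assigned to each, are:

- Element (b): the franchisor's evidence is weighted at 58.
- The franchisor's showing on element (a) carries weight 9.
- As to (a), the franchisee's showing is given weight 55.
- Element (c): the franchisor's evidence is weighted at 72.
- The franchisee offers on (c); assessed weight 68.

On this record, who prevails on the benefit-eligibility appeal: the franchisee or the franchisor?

franchisor

Stage 1 (franchisee, a preponderance, weight is at least 50): (a) net 55−9=46 < 50 — fails.
  The franchisee does not carry Stage 1.
The franchisor prevails.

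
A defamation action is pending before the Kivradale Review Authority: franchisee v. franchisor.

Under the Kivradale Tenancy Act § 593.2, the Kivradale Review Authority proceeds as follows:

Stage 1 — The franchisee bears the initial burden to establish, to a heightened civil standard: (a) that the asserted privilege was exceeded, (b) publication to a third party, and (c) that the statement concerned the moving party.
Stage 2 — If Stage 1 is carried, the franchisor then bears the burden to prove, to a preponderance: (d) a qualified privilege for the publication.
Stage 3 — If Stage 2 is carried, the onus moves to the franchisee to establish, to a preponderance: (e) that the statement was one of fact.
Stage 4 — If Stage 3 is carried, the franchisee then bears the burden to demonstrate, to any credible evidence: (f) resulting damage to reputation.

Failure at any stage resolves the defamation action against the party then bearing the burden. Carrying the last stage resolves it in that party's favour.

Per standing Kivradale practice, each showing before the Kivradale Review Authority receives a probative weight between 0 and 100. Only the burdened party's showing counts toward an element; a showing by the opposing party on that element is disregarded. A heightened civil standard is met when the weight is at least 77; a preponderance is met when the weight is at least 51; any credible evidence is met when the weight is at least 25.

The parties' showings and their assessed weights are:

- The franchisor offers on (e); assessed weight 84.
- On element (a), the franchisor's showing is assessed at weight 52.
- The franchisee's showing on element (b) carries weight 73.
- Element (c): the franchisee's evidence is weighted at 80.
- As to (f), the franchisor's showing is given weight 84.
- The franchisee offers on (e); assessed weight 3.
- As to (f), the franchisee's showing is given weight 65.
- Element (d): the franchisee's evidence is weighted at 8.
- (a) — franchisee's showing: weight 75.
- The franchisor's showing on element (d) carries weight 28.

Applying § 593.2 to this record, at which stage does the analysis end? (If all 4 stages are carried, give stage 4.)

stage 1

At Stage 1 the franchisee must meet a heightened civil standard (weight is at least 77): on (a) the weight is 75 (the franchisor's 52 is given no effect), which does not reach 77, so (a) does not meet the standard; on (b) the weight is 73, which does not reach 77, so (b) does not meet the standard; on (c) the weight is 80, ≥ 77, so (c) meets the standard.
  The franchisee does not carry Stage 1.
So the franchisor prevails.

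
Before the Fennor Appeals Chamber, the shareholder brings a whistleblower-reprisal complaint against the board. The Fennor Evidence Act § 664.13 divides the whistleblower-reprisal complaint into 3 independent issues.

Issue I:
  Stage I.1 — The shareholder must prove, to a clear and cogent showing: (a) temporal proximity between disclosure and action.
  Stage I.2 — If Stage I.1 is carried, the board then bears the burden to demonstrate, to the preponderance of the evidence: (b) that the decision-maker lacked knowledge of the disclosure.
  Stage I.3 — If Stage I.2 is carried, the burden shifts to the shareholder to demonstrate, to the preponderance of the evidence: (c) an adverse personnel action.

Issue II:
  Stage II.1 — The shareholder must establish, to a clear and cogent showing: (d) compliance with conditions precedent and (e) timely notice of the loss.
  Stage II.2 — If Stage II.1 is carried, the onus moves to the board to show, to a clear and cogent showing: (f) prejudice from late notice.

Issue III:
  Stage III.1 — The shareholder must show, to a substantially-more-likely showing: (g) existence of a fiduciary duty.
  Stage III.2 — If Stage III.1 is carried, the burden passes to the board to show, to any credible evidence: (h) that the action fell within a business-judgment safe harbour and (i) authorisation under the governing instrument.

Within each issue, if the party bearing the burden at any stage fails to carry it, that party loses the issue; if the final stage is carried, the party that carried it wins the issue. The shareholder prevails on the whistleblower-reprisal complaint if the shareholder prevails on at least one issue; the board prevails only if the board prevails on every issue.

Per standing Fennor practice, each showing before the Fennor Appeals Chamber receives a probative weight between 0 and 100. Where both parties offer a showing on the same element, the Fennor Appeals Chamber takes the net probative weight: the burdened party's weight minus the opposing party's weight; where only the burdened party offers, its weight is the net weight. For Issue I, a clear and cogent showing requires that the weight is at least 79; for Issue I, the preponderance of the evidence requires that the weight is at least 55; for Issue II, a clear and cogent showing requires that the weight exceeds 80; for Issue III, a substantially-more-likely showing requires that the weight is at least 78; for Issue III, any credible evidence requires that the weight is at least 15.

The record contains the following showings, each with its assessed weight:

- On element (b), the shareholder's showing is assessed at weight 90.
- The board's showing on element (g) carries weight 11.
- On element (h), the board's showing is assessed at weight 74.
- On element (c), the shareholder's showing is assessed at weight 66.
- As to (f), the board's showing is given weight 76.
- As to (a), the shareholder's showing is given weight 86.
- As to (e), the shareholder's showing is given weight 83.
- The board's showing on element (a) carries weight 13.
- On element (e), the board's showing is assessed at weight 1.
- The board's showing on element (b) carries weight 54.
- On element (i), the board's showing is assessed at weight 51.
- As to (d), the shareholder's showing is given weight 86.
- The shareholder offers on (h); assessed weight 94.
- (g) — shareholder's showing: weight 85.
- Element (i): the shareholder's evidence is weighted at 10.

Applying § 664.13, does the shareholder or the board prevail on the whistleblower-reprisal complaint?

shareholder

— Issue I —
Stage I.1 — burden on shareholder; standard: a clear and cogent showing (weight is at least 79).
    (a): 86 − 13 = 73 < 79 [not met]
  The shareholder does not carry Stage I.1.
The analysis ends at Stage I.1; the board prevails on this issue.
— Issue II —
At Stage II.1 the shareholder must meet a clear and cogent showing (weight exceeds 80): on (d) the weight is 86, which does exceed 80, so (d) meets the standard; on (e) the weight is 83 less the opposing 1 gives net 82, which does exceed 80, so (e) meets the standard.
  Stage II.1 is satisfied; the onus moves to the board.
At Stage II.2 the board must meet a clear and cogent showing (weight exceeds 80): on (f) the weight is 76, which does not exceed 80, so (f) does not meet the standard.
  Not every element is met, so the board fails to carry Stage II.2.
So the shareholder prevails on this issue.
— Issue III —
Stage III.1 — burden on shareholder; standard: a substantially-more-likely showing (weight is at least 78).
    (g): 85 − 11 = 74 < 78 [not met]
  Stage III.1 not carried; the shareholder fails its burden.
The board prevails on this issue.
Per-issue: Issue I → board; Issue II → shareholder; Issue III → board. The shareholder must prevail on at least one issue; overall, the shareholder prevails.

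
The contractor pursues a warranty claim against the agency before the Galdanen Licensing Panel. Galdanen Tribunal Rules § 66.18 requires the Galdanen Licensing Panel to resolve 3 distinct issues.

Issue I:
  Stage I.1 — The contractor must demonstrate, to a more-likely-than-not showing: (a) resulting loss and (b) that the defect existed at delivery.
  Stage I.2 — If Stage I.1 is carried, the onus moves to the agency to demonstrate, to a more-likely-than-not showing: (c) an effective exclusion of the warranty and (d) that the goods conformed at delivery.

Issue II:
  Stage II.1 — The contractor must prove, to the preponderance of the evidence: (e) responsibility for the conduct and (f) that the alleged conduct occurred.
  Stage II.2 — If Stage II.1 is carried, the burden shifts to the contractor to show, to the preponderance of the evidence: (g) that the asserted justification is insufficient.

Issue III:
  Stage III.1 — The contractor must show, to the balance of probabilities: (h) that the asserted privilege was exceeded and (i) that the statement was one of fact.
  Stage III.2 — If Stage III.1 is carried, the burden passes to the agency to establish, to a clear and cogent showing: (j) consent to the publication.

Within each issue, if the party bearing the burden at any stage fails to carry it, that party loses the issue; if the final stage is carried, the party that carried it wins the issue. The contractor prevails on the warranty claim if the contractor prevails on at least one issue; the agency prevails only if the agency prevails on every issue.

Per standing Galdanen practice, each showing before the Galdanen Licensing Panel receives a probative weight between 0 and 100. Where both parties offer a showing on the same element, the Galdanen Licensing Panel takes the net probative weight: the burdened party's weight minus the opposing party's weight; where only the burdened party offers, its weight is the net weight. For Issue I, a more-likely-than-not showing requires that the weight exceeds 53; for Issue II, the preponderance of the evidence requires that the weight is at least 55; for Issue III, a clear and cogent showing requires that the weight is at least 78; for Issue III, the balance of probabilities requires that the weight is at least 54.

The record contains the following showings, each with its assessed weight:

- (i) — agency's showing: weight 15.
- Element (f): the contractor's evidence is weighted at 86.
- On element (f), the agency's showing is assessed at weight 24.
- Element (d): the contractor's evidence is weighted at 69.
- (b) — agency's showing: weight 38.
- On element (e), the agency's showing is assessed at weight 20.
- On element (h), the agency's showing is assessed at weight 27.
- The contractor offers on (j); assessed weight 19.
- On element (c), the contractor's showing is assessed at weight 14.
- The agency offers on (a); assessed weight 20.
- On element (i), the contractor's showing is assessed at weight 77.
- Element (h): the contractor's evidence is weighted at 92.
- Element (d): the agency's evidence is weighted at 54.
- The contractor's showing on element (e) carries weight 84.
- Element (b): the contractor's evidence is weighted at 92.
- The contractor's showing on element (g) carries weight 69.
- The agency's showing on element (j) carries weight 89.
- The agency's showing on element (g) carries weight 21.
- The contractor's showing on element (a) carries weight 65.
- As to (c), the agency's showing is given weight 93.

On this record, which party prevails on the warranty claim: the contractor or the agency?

— Issue I —
At Stage I.1 the contractor must meet a more-likely-than-not showing (weight exceeds 53): on (a) the weight is 65 less the opposing 20 gives net 45, ≤ 53, so (a) does not meet the standard; on (b) the weight is 92 less the opposing 38 gives net 54, > 53, so (b) meets the standard.
  The contractor does not carry Stage I.1.
The analysis ends at Stage I.1; the agency prevails on this issue.
— Issue II —
Stage II.1 — burden on contractor; standard: the preponderance of the evidence (weight is at least 55).
    (e): 84 − 20 = 64 ≥ 55 [met]
    (f): 86 − 24 = 62 ≥ 55 [met]
  Stage II.1 carried; the burden remains with the contractor.
Stage II.2 — burden on contractor; standard: the preponderance of the evidence (weight is at least 55).
    (g): 69 − 21 = 48 < 55 [not met]
  Stage II.2 not carried; the contractor fails its burden.
So the agency prevails on this issue.
— Issue III —
At Stage III.1 the contractor must meet the balance of probabilities (weight is at least 54): on (h) the weight is 92 less the opposing 27 gives net 65, which does reach 54, so (h) meets the standard; on (i) the weight is 77 less the opposing 15 gives net 62, ≥ 54, so (i) meets the standard.
  Stage III.1 is satisfied; the onus moves to the agency.
At Stage III.2 the agency must meet a clear and cogent showing (weight is at least 78): on (j) the weight is 89 less the opposing 19 gives net 70, < 78, so (j) does not meet the standard.
  Stage III.2 not carried; the agency fails its burden.
So the contractor prevails on this issue.
Per-issue: Issue I → agency; Issue II → agency; Issue III → contractor. The contractor must prevail on at least one issue; overall, the contractor prevails.

contractor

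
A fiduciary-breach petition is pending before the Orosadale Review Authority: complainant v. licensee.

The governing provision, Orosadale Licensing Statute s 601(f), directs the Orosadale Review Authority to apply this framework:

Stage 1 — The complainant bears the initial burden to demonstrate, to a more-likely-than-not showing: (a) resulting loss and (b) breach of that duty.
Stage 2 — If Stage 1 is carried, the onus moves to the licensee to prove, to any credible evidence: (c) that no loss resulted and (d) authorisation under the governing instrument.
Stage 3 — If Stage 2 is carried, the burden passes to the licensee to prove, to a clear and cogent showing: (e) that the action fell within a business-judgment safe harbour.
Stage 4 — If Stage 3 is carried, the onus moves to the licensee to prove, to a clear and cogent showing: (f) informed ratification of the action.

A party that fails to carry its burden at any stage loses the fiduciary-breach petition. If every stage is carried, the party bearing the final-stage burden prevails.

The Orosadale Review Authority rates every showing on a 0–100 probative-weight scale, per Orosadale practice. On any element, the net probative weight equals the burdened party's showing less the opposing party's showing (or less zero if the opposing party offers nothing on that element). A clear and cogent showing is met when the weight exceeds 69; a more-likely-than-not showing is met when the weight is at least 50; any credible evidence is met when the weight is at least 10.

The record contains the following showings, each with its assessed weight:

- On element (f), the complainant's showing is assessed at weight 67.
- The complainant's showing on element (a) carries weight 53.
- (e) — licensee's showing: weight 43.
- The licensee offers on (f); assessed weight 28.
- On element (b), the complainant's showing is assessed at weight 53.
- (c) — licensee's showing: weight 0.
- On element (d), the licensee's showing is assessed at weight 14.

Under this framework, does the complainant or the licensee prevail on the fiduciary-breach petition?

At Stage 1 the complainant must meet a more-likely-than-not showing (weight is at least 50): on (a) the weight is 53, ≥ 50, so (a) meets the standard; on (b) the weight is 53, which does reach 50, so (b) meets the standard.
  Stage 1 carried; the burden shifts to the licensee.
At Stage 2 the licensee must meet any credible evidence (weight is at least 10): on (c) the weight is 0, < 10, so (c) does not meet the standard; on (d) the weight is 14, which does reach 10, so (d) meets the standard.
  The licensee does not carry Stage 2.
So the complainant prevails.

complainant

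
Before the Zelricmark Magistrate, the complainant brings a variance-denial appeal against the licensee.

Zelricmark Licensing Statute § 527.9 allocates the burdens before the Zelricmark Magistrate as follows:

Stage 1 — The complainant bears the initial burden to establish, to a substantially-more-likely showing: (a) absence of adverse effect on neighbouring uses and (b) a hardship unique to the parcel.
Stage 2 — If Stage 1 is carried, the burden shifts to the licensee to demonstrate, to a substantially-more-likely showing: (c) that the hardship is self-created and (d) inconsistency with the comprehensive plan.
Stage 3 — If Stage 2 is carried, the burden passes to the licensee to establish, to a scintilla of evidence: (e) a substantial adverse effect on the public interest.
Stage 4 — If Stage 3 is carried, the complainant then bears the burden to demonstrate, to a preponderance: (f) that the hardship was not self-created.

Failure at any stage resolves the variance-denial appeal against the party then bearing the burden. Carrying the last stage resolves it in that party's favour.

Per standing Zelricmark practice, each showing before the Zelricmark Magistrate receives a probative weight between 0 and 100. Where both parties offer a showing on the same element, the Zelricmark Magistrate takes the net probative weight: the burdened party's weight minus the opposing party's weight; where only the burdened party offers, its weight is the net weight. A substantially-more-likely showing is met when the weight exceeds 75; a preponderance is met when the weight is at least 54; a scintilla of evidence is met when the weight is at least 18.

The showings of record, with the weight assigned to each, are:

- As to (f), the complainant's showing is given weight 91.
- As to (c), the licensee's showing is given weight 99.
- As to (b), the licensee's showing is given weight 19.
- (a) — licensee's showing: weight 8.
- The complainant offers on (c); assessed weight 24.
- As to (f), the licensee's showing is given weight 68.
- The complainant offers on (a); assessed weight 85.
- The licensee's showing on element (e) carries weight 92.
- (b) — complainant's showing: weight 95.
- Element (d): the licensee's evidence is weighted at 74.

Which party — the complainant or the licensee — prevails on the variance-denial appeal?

Stage 1 — burden on complainant; standard: a substantially-more-likely showing (weight exceeds 75).
    (a): 85 − 8 = 77 > 75 [met]
    (b): 95 − 19 = 76 > 75 [met]
  The complainant carries Stage 1; the licensee now bears the burden.
Stage 2 — burden on licensee; standard: a substantially-more-likely showing (weight exceeds 75).
    (c): 99 − 24 = 75 ≤ 75 [not met]
    (d): 74 ≤ 75 [not met]
  Not every element is met, so the licensee fails to carry Stage 2.
The analysis ends at Stage 2; the complainant prevails.

complainant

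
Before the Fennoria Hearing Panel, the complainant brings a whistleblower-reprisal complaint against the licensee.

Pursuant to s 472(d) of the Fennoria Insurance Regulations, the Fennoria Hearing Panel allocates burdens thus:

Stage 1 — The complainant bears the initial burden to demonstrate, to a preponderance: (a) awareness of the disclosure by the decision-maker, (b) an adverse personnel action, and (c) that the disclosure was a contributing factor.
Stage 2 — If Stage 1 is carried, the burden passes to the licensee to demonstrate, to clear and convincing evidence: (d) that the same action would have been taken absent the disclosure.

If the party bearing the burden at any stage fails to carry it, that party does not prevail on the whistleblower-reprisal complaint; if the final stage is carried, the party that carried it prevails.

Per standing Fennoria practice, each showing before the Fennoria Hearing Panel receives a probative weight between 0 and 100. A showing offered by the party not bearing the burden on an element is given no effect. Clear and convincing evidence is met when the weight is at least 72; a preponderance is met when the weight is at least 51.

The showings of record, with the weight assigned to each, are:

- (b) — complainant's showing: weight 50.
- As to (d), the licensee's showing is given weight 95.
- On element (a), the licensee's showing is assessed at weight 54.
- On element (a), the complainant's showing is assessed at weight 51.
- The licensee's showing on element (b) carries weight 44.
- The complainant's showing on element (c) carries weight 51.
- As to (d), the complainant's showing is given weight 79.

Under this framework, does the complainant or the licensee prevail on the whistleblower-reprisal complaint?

Stage 1 — burden on complainant; standard: a preponderance (weight is at least 51).
    (a): 51 (licensee's 54 disregarded) ≥ 51 [met]
    (b): 50 (licensee's 44 disregarded) < 51 [not met]
    (c): 51 ≥ 51 [met]
  The complainant does not carry Stage 1.
The licensee prevails.

licensee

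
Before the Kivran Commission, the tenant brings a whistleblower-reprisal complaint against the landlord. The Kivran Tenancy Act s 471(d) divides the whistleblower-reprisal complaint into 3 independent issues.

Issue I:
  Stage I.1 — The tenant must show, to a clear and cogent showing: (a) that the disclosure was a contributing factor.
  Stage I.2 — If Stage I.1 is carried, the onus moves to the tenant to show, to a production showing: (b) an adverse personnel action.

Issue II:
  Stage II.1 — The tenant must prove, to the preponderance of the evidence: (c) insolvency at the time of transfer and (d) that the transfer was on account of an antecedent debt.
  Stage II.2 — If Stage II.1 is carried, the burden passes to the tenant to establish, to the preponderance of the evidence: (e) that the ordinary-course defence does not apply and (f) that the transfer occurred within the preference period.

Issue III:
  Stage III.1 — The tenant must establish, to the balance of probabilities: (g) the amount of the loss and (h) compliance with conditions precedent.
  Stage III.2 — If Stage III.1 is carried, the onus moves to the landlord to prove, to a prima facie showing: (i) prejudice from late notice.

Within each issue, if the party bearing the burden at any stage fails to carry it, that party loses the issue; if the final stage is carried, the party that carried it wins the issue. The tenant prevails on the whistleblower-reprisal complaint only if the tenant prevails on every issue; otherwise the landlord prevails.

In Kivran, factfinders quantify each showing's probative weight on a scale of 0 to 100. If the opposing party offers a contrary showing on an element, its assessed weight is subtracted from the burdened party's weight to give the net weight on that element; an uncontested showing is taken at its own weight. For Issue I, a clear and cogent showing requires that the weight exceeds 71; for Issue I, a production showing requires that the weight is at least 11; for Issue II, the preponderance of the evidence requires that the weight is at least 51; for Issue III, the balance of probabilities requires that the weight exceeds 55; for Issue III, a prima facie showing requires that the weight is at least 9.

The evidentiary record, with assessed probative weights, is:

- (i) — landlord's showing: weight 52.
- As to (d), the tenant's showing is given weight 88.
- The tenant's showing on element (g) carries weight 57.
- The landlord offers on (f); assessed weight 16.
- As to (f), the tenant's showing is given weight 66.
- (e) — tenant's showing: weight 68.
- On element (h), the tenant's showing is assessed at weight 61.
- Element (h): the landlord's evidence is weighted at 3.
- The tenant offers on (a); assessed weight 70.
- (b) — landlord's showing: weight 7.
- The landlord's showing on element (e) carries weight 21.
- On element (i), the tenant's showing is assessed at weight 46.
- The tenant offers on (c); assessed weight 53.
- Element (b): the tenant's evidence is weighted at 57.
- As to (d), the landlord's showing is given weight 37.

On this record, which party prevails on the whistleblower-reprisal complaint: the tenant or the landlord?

landlord

— Issue I —
Stage I.1 — burden on tenant; standard: a clear and cogent showing (weight exceeds 71).
    (a): 70 ≤ 71 [not met]
  Not every element is met, so the tenant fails to carry Stage I.1.
The analysis ends at Stage I.1; the landlord prevails on this issue.
— Issue II —
At Stage II.1 the tenant must meet the preponderance of the evidence (weight is at least 51): on (c) the weight is 53, which does reach 51, so (c) meets the standard; on (d) the weight is 88 less the opposing 37 gives net 51, ≥ 51, so (d) meets the standard.
  All elements met. The tenant retains the burden for Stage II.2.
At Stage II.2 the tenant must meet the preponderance of the evidence (weight is at least 51): on (e) the weight is 68 less the opposing 21 gives net 47, which does not reach 51, so (e) does not meet the standard; on (f) the weight is 66 less the opposing 16 gives net 50, < 51, so (f) does not meet the standard.
  The tenant does not carry Stage II.2.
The landlord prevails on this issue.
— Issue III —
Stage III.1 (tenant, the balance of probabilities, weight exceeds 55): (g) 57 > 55 — meets; (h) net 61−3=58 > 55 — meets.
  The tenant carries Stage III.1; the landlord now bears the burden.
Stage III.2 (landlord, a prima facie showing, weight is at least 9): (i) net 52−46=6 < 9 — fails.
  Stage III.2 not carried; the landlord fails its burden.
So the tenant prevails on this issue.
Per-issue: Issue I → landlord; Issue II → landlord; Issue III → tenant. The tenant must prevail on every issue; overall, the landlord prevails.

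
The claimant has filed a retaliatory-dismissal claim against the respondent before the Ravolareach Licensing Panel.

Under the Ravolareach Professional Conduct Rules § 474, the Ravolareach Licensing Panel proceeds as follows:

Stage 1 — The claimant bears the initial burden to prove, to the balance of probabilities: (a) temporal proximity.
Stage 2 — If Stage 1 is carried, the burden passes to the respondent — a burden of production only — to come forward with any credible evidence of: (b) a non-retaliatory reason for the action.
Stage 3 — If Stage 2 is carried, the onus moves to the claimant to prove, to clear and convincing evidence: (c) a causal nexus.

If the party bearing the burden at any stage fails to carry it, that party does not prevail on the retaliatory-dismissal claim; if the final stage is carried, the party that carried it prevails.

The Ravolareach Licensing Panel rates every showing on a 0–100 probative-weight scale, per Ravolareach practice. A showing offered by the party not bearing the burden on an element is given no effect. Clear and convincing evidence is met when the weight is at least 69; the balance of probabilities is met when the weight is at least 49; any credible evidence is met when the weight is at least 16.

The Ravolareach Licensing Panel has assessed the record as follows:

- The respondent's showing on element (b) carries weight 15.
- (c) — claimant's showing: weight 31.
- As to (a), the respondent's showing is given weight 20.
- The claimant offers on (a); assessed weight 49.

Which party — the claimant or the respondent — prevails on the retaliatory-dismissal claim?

Stage 1 — burden on claimant; standard: the balance of probabilities (weight is at least 49).
    (a): 49 (respondent's 20 disregarded) ≥ 49 [met]
  The claimant carries Stage 1; the respondent now bears the burden.
Stage 2 — burden on respondent; standard: any credible evidence (weight is at least 16).
    (b): 15 < 16 [not met]
  Stage 2 not carried; the respondent fails its burden.
The analysis ends at Stage 2; the claimant prevails.

claimant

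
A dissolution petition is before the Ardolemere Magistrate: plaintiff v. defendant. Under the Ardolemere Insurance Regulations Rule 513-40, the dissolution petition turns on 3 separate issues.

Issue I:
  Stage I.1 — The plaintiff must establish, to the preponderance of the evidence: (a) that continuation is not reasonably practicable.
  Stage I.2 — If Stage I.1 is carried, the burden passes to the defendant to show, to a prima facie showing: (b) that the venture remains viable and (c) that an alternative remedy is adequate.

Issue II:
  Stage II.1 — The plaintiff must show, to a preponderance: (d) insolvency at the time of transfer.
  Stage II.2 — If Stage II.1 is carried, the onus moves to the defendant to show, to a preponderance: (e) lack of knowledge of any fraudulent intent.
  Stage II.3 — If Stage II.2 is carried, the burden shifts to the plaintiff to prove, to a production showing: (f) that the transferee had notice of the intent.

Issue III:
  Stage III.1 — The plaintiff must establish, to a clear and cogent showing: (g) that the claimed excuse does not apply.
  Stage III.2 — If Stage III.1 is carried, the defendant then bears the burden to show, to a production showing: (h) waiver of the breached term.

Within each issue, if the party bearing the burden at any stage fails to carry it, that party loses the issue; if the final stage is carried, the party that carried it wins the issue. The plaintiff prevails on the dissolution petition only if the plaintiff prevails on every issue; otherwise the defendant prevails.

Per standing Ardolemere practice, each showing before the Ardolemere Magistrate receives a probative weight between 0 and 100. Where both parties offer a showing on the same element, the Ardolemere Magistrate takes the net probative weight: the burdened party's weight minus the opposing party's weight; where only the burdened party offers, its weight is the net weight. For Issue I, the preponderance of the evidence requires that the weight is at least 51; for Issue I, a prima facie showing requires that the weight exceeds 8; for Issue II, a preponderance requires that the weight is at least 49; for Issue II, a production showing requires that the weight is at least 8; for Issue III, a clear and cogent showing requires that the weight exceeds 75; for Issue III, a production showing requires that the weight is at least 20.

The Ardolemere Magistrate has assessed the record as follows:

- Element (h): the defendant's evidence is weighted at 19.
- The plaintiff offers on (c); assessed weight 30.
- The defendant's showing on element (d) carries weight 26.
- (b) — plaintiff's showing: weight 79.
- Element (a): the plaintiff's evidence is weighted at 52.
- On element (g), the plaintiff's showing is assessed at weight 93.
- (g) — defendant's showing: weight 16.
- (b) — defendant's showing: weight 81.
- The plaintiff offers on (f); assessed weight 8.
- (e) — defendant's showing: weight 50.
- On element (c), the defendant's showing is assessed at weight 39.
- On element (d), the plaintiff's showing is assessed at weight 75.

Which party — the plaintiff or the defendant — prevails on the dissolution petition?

— Issue I —
Stage I.1 — burden on plaintiff; standard: the preponderance of the evidence (weight is at least 51).
    (a): 52 ≥ 51 [met]
  Stage I.1 is satisfied; the onus moves to the defendant.
Stage I.2 — burden on defendant; standard: a prima facie showing (weight exceeds 8).
    (b): 81 − 79 = 2 ≤ 8 [not met]
    (c): 39 − 30 = 9 > 8 [met]
  Not every element is met, so the defendant fails to carry Stage I.2.
So the plaintiff prevails on this issue.
— Issue II —
Stage II.1 — burden on plaintiff; standard: a preponderance (weight is at least 49).
    (d): 75 − 26 = 49 ≥ 49 [met]
  Stage II.1 is satisfied; the onus moves to the defendant.
Stage II.2 — burden on defendant; standard: a preponderance (weight is at least 49).
    (e): 50 ≥ 49 [met]
  Stage II.2 is satisfied; the onus moves to the plaintiff.
Stage II.3 — burden on plaintiff; standard: a production showing (weight is at least 8).
    (f): 8 ≥ 8 [met]
  The plaintiff carries the last stage.
With every stage satisfied, the plaintiff prevails on this issue.
— Issue III —
Stage III.1 — burden on plaintiff; standard: a clear and cogent showing (weight exceeds 75).
    (g): 93 − 16 = 77 > 75 [met]
  All elements met. The burden passes to the defendant.
Stage III.2 — burden on defendant; standard: a production showing (weight is at least 20).
    (h): 19 < 20 [not met]
  Not every element is met, so the defendant fails to carry Stage III.2.
The analysis ends at Stage III.2; the plaintiff prevails on this issue.
Per-issue: Issue I → plaintiff; Issue II → plaintiff; Issue III → plaintiff. The plaintiff must prevail on every issue; overall, the plaintiff prevails.

plaintiff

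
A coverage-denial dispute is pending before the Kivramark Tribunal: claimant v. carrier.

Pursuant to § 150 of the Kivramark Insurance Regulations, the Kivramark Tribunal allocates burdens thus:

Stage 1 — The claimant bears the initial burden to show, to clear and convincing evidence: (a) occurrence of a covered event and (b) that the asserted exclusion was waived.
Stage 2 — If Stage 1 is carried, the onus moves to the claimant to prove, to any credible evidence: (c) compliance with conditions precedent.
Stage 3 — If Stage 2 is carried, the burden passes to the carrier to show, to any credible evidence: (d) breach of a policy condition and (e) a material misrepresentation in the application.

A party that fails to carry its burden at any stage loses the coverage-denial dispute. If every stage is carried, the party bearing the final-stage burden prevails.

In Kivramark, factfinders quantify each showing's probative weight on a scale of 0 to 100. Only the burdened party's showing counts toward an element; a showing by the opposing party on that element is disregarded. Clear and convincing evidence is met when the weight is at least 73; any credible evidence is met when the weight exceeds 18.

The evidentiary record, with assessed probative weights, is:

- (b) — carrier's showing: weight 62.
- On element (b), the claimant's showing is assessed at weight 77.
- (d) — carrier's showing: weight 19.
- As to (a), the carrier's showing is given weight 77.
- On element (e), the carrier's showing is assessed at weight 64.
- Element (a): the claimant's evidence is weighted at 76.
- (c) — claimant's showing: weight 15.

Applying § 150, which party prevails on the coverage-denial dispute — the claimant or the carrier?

carrier

Stage 1 — burden on claimant; standard: clear and convincing evidence (weight is at least 73).
    (a): 76 (carrier's 77 disregarded) ≥ 73 [met]
    (b): 77 (carrier's 62 disregarded) ≥ 73 [met]
  All elements met. The claimant retains the burden for Stage 2.
Stage 2 — burden on claimant; standard: any credible evidence (weight exceeds 18).
    (c): 15 ≤ 18 [not met]
  The claimant does not carry Stage 2.
So the carrier prevails.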